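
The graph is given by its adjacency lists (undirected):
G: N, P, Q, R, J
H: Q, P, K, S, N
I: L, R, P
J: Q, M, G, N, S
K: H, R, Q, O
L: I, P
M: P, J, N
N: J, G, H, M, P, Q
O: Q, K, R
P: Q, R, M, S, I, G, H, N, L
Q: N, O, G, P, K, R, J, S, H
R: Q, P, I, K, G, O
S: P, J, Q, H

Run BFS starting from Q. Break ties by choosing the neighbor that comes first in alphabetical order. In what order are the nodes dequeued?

Q G H J K N O P R S M I L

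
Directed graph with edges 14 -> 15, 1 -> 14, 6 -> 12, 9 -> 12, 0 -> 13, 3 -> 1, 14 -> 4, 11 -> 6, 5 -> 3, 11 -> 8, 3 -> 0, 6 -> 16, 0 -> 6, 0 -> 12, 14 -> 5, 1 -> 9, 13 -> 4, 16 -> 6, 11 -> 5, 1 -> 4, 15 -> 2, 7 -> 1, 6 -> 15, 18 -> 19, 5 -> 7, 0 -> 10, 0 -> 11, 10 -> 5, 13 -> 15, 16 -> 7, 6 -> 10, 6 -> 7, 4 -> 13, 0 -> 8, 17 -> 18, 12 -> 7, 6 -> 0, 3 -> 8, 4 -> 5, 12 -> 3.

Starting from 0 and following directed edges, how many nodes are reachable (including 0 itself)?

17

BFS from 0 visits: 0, 13, 12, 11, 10, 8, 6, 15, 4, 7, 3, 5, 16, 2, 1, 14, 9
Reachable nodes: 17 of 20 total.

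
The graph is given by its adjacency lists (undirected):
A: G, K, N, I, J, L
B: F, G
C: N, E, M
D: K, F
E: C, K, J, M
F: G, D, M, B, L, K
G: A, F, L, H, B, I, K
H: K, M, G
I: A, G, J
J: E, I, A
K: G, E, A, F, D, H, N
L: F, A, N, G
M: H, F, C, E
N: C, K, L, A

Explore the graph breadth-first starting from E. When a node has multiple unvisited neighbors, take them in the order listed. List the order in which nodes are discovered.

E → C → K → J → M → N → G → A → F → D → H → I → L → B

Visit E; enqueue C, K, J, M → queue [C, K, J, M]
Visit C; enqueue N → queue [K, J, M, N]
Visit K; enqueue G, A, F, D, H → queue [J, M, N, G, A, F, D, H]
Visit J; enqueue I → queue [M, N, G, A, F, D, H, I]
Visit M → queue [N, G, A, F, D, H, I]
Visit N; enqueue L → queue [G, A, F, D, H, I, L]
Visit G; enqueue B → queue [A, F, D, H, I, L, B]
Visit A → queue [F, D, H, I, L, B]
Visit F → queue [D, H, I, L, B]
Visit D → queue [H, I, L, B]
Visit H → queue [I, L, B]
Visit I → queue [L, B]
Visit L → queue [B]
Visit B → queue []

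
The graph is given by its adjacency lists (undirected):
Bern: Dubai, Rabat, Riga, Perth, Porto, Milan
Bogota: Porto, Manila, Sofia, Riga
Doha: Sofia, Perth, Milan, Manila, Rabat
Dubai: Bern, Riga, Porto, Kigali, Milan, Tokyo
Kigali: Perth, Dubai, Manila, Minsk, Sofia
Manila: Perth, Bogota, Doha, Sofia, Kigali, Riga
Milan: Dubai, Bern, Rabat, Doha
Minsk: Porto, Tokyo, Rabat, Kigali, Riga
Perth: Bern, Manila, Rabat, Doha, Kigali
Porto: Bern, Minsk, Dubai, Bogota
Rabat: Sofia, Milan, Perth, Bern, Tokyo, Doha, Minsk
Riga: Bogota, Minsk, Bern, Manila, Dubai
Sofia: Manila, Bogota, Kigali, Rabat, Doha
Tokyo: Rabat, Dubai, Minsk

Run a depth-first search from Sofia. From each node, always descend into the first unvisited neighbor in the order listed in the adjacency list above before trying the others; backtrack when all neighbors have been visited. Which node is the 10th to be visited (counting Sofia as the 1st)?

Tokyo

Visit Sofia
Sofia → Manila
Manila → Perth
Perth → Bern
Bern → Dubai
Dubai → Riga
Riga → Bogota
Bogota → Porto
Porto → Minsk
Minsk → Tokyo
Tokyo → Rabat
Rabat → Milan
Milan → Doha
Minsk → Kigali

Visit order: Sofia, Manila, Perth, Bern, Dubai, Riga, Bogota, Porto, Minsk, Tokyo, Rabat, Milan, Doha, Kigali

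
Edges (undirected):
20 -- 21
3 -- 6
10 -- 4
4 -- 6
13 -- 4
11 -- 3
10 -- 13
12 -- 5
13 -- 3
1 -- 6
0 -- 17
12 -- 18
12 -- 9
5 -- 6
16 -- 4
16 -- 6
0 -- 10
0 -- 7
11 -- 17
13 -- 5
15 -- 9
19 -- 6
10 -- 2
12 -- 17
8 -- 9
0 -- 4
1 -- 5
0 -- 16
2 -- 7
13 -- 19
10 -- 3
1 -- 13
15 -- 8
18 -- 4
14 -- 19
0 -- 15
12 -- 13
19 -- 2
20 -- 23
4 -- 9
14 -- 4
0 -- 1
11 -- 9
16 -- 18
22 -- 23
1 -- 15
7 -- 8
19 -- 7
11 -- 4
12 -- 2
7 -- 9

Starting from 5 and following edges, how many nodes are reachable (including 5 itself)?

BFS from 5 visits: 5, 13, 12, 6, 1, 19, 10, 4, 3, 18, 17, 9, 2, 16, 15, 0, 14, 7, 11, 8
Reachable nodes: 20 of 24 total.

20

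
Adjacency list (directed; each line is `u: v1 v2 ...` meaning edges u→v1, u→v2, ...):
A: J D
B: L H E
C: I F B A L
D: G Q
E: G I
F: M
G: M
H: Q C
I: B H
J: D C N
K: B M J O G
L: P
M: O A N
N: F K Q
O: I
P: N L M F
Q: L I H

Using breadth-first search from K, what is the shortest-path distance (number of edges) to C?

Level 0: K
Level 1: B, G, J, M, O
Level 2: A, C, D, E, H, I, L, N
Level 3: F, P, Q
C first appears at level 2.

2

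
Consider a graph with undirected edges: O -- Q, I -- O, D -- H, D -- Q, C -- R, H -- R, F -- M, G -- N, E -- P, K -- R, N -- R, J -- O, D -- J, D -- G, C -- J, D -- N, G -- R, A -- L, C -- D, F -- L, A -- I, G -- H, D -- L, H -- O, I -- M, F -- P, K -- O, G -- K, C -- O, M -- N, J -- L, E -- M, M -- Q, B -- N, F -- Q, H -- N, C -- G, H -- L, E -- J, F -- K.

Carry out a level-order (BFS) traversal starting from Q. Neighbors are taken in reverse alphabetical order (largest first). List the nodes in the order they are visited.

Visit Q; enqueue O, M, F, D → queue [O, M, F, D]
Visit O; enqueue K, J, I, H, C → queue [M, F, D, K, J, I, H, C]
Visit M; enqueue N, E → queue [F, D, K, J, I, H, C, N, E]
Visit F; enqueue P, L → queue [D, K, J, I, H, C, N, E, P, L]
Visit D; enqueue G → queue [K, J, I, H, C, N, E, P, L, G]
Visit K; enqueue R → queue [J, I, H, C, N, E, P, L, G, R]
Visit J → queue [I, H, C, N, E, P, L, G, R]
Visit I; enqueue A → queue [H, C, N, E, P, L, G, R, A]
Visit H → queue [C, N, E, P, L, G, R, A]
Visit C → queue [N, E, P, L, G, R, A]
Visit N; enqueue B → queue [E, P, L, G, R, A, B]
Visit E → queue [P, L, G, R, A, B]
Visit P → queue [L, G, R, A, B]
Visit L → queue [G, R, A, B]
Visit G → queue [R, A, B]
Visit R → queue [A, B]
Visit A → queue [B]
Visit B → queue []

Q, O, M, F, D, K, J, I, H, C, N, E, P, L, G, R, A, B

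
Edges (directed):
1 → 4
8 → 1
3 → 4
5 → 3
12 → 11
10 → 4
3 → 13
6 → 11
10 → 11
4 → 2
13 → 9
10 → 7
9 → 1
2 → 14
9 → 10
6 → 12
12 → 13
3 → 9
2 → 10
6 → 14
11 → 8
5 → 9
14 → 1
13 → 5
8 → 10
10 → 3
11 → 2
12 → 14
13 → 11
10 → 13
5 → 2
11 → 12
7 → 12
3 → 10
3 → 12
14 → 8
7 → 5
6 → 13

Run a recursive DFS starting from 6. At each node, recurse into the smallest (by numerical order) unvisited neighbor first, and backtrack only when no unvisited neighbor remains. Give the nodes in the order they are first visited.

6 -> 11 -> 2 -> 10 -> 3 -> 4 -> 9 -> 1 -> 12 -> 13 -> 5 -> 14 -> 8 -> 7

Visit 6
6 → 11
11 → 2
2 → 10
10 → 3
3 → 4
3 → 9
9 → 1
3 → 12
12 → 13
13 → 5
12 → 14
14 → 8
10 → 7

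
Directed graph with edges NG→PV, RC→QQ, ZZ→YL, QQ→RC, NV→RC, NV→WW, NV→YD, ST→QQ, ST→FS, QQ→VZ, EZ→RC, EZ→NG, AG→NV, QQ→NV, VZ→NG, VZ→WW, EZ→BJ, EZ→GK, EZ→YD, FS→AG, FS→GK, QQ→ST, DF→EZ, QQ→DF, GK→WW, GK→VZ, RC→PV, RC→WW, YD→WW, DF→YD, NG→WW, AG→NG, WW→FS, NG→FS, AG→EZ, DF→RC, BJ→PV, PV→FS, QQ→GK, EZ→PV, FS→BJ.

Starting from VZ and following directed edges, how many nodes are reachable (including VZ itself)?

BFS from VZ visits: VZ, WW, NG, FS, PV, GK, BJ, AG, NV, EZ, YD, RC, QQ, ST, DF
Reachable nodes: 15 of 17 total.

15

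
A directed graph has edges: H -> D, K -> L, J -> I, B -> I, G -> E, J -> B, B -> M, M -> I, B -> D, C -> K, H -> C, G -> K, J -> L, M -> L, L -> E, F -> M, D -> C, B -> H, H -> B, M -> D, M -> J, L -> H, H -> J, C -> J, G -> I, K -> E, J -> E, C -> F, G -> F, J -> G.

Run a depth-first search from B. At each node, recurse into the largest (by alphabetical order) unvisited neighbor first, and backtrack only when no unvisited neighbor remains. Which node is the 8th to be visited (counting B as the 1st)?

K

Visit B
B → M
M → L
L → H
H → J
J → I
J → G
G → K
K → E
G → F
H → D
D → C

Visit order: B, M, L, H, J, I, G, K, E, F, D, C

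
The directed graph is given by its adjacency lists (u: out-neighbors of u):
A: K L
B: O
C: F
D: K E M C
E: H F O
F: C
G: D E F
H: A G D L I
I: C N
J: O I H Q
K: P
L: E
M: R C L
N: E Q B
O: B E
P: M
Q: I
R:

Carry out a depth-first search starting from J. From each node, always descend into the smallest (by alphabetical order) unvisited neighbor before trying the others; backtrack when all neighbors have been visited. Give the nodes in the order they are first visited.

J, H, A, K, P, M, C, F, L, E, O, B, R, D, G, I, N, Q

Visit J
J → H
H → A
A → K
K → P
P → M
M → C
C → F
M → L
L → E
E → O
O → B
M → R
H → D
H → G
H → I
I → N
N → Q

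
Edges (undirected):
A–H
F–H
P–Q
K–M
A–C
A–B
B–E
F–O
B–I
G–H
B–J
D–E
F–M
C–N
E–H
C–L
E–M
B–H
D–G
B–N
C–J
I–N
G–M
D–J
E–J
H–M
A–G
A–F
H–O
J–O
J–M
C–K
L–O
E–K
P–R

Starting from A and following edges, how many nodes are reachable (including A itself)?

15

BFS from A visits: A, B, C, F, G, H, E, I, J, N, K, L, M, O, D
Reachable nodes: 15 of 18 total.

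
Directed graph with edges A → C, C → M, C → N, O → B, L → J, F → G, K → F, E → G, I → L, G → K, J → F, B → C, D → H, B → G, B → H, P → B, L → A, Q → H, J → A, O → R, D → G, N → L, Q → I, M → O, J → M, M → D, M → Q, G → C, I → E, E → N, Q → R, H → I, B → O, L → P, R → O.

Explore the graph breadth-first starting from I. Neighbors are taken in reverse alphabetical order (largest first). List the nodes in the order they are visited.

I, L, E, P, J, A, N, G, B, M, F, C, K, O, H, Q, D, R

Visit I; enqueue L, E → queue [L, E]
Visit L; enqueue P, J, A → queue [E, P, J, A]
Visit E; enqueue N, G → queue [P, J, A, N, G]
Visit P; enqueue B → queue [J, A, N, G, B]
Visit J; enqueue M, F → queue [A, N, G, B, M, F]
Visit A; enqueue C → queue [N, G, B, M, F, C]
Visit N → queue [G, B, M, F, C]
Visit G; enqueue K → queue [B, M, F, C, K]
Visit B; enqueue O, H → queue [M, F, C, K, O, H]
Visit M; enqueue Q, D → queue [F, C, K, O, H, Q, D]
Visit F → queue [C, K, O, H, Q, D]
Visit C → queue [K, O, H, Q, D]
Visit K → queue [O, H, Q, D]
Visit O; enqueue R → queue [H, Q, D, R]
Visit H → queue [Q, D, R]
Visit Q → queue [D, R]
Visit D → queue [R]
Visit R → queue []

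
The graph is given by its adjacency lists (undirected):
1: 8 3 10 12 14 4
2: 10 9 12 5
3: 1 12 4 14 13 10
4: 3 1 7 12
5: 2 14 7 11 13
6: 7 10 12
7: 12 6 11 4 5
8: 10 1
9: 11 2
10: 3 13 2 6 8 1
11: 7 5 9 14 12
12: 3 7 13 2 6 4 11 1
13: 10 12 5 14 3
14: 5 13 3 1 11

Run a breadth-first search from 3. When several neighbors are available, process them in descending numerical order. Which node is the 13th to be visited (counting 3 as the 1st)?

8

Visit 3; enqueue 14, 13, 12, 10, 4, 1 → queue [14, 13, 12, 10, 4, 1]
Visit 14; enqueue 11, 5 → queue [13, 12, 10, 4, 1, 11, 5]
Visit 13 → queue [12, 10, 4, 1, 11, 5]
Visit 12; enqueue 7, 6, 2 → queue [10, 4, 1, 11, 5, 7, 6, 2]
Visit 10; enqueue 8 → queue [4, 1, 11, 5, 7, 6, 2, 8]
Visit 4 → queue [1, 11, 5, 7, 6, 2, 8]
Visit 1 → queue [11, 5, 7, 6, 2, 8]
Visit 11; enqueue 9 → queue [5, 7, 6, 2, 8, 9]
Visit 5 → queue [7, 6, 2, 8, 9]
Visit 7 → queue [6, 2, 8, 9]
Visit 6 → queue [2, 8, 9]
Visit 2 → queue [8, 9]
Visit 8 → queue [9]
Visit 9 → queue []

Visit order: 3, 14, 13, 12, 10, 4, 1, 11, 5, 7, 6, 2, 8, 9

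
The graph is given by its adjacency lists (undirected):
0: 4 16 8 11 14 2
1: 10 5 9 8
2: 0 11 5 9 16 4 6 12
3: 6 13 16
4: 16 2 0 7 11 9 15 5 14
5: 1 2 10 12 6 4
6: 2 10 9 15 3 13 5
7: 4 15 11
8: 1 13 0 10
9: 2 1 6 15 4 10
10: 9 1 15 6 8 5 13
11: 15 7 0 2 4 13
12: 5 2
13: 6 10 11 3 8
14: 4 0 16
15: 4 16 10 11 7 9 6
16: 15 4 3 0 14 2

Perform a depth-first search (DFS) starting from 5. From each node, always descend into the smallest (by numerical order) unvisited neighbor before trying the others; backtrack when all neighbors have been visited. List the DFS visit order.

Visit 5
5 → 1
1 → 8
8 → 0
0 → 2
2 → 4
4 → 7
7 → 11
11 → 13
13 → 3
3 → 6
6 → 9
9 → 10
10 → 15
15 → 16
16 → 14
2 → 12

5 1 8 0 2 4 7 11 13 3 6 9 10 15 16 14 12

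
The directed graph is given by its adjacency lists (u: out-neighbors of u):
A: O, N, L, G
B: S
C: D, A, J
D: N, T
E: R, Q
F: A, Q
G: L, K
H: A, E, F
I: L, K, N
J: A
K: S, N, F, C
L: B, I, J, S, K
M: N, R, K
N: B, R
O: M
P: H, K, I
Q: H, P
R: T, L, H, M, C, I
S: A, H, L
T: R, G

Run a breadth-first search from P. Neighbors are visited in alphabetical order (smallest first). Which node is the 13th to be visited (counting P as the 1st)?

O

Visit P; enqueue H, I, K → queue [H, I, K]
Visit H; enqueue A, E, F → queue [I, K, A, E, F]
Visit I; enqueue L, N → queue [K, A, E, F, L, N]
Visit K; enqueue C, S → queue [A, E, F, L, N, C, S]
Visit A; enqueue G, O → queue [E, F, L, N, C, S, G, O]
Visit E; enqueue Q, R → queue [F, L, N, C, S, G, O, Q, R]
Visit F → queue [L, N, C, S, G, O, Q, R]
Visit L; enqueue B, J → queue [N, C, S, G, O, Q, R, B, J]
Visit N → queue [C, S, G, O, Q, R, B, J]
Visit C; enqueue D → queue [S, G, O, Q, R, B, J, D]
Visit S → queue [G, O, Q, R, B, J, D]
Visit G → queue [O, Q, R, B, J, D]
Visit O; enqueue M → queue [Q, R, B, J, D, M]
Visit Q → queue [R, B, J, D, M]
Visit R; enqueue T → queue [B, J, D, M, T]
Visit B → queue [J, D, M, T]
Visit J → queue [D, M, T]
Visit D → queue [M, T]
Visit M → queue [T]
Visit T → queue []

Visit order: P, H, I, K, A, E, F, L, N, C, S, G, O, Q, R, B, J, D, M, T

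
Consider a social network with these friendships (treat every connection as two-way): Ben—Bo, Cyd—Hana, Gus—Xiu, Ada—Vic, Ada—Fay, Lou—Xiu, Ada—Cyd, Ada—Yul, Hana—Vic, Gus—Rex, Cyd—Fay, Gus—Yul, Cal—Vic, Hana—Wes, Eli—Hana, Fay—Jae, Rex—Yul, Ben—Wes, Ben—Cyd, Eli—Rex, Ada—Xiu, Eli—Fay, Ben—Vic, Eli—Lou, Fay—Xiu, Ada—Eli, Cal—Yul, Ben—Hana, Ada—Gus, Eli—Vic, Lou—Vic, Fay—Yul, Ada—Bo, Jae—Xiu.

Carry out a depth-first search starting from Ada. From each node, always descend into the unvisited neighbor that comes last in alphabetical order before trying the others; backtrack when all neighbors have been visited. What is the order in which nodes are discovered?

Ada → Yul → Rex → Gus → Xiu → Lou → Vic → Hana → Wes → Ben → Cyd → Fay → Jae → Eli → Bo → Cal

Visit Ada
Ada → Yul
Yul → Rex
Rex → Gus
Gus → Xiu
Xiu → Lou
Lou → Vic
Vic → Hana
Hana → Wes
Wes → Ben
Ben → Cyd
Cyd → Fay
Fay → Jae
Fay → Eli
Ben → Bo
Vic → Cal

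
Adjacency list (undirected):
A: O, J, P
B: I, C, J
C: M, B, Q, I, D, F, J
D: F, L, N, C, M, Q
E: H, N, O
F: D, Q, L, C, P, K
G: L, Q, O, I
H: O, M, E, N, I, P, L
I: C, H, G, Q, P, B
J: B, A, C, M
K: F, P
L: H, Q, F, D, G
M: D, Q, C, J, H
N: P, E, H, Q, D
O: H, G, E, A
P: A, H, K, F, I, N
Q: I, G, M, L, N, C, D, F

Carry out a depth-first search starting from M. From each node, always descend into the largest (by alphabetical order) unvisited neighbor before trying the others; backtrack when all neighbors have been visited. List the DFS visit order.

M, Q, N, P, K, F, L, H, O, G, I, C, J, B, A, D, E

Visit M
M → Q
Q → N
N → P
P → K
K → F
F → L
L → H
H → O
O → G
G → I
I → C
C → J
J → B
J → A
C → D
O → E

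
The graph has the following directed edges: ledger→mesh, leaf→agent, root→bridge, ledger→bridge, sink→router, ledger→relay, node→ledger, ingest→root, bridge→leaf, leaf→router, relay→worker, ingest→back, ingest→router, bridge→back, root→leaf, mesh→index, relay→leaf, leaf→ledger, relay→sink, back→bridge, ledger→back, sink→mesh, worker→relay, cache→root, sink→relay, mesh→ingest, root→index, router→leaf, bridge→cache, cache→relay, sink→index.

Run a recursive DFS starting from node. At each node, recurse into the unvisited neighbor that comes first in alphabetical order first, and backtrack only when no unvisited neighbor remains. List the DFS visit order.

node -> ledger -> back -> bridge -> cache -> relay -> leaf -> agent -> router -> sink -> index -> mesh -> ingest -> root -> worker

Visit node
node → ledger
ledger → back
back → bridge
bridge → cache
cache → relay
relay → leaf
leaf → agent
leaf → router
relay → sink
sink → index
sink → mesh
mesh → ingest
ingest → root
relay → worker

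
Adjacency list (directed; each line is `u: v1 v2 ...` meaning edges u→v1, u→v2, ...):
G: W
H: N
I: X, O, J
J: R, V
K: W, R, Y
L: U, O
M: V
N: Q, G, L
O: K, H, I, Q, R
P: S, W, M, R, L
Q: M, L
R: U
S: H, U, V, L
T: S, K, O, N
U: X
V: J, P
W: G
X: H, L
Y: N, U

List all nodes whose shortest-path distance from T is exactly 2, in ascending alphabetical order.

G, H, I, L, Q, R, U, V, W, Y

Level 0: T
Level 1: K, N, O, S
Level 2: G, H, I, L, Q, R, U, V, W, Y
Level 3: J, M, P, X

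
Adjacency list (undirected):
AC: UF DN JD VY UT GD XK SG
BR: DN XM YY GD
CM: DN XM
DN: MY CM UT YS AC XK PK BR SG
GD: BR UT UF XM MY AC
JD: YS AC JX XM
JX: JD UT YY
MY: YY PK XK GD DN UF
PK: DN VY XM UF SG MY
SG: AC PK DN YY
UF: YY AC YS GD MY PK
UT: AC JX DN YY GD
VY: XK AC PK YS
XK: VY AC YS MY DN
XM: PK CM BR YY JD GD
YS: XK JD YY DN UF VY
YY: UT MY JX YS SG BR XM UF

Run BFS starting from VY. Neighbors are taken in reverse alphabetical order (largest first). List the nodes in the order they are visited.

Visit VY; enqueue YS, XK, PK, AC → queue [YS, XK, PK, AC]
Visit YS; enqueue YY, UF, JD, DN → queue [XK, PK, AC, YY, UF, JD, DN]
Visit XK; enqueue MY → queue [PK, AC, YY, UF, JD, DN, MY]
Visit PK; enqueue XM, SG → queue [AC, YY, UF, JD, DN, MY, XM, SG]
Visit AC; enqueue UT, GD → queue [YY, UF, JD, DN, MY, XM, SG, UT, GD]
Visit YY; enqueue JX, BR → queue [UF, JD, DN, MY, XM, SG, UT, GD, JX, BR]
Visit UF → queue [JD, DN, MY, XM, SG, UT, GD, JX, BR]
Visit JD → queue [DN, MY, XM, SG, UT, GD, JX, BR]
Visit DN; enqueue CM → queue [MY, XM, SG, UT, GD, JX, BR, CM]
Visit MY → queue [XM, SG, UT, GD, JX, BR, CM]
Visit XM → queue [SG, UT, GD, JX, BR, CM]
Visit SG → queue [UT, GD, JX, BR, CM]
Visit UT → queue [GD, JX, BR, CM]
Visit GD → queue [JX, BR, CM]
Visit JX → queue [BR, CM]
Visit BR → queue [CM]
Visit CM → queue []

VY -> YS -> XK -> PK -> AC -> YY -> UF -> JD -> DN -> MY -> XM -> SG -> UT -> GD -> JX -> BR -> CM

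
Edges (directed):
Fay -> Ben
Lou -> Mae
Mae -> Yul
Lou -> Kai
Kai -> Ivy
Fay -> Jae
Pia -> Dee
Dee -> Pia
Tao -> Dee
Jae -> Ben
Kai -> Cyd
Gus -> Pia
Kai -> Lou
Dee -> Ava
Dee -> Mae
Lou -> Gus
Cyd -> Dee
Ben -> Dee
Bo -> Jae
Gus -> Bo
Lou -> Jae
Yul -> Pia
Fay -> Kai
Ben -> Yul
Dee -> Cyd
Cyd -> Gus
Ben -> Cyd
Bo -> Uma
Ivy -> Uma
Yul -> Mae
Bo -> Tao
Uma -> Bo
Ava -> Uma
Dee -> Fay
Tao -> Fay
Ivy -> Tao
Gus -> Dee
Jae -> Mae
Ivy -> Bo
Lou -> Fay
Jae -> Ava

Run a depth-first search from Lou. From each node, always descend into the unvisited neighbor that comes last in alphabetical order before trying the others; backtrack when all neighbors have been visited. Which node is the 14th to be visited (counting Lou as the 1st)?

Visit Lou
Lou → Mae
Mae → Yul
Yul → Pia
Pia → Dee
Dee → Fay
Fay → Kai
Kai → Ivy
Ivy → Uma
Uma → Bo
Bo → Tao
Bo → Jae
Jae → Ben
Ben → Cyd
Cyd → Gus
Jae → Ava

Visit order: Lou, Mae, Yul, Pia, Dee, Fay, Kai, Ivy, Uma, Bo, Tao, Jae, Ben, Cyd, Gus, Ava

Cyd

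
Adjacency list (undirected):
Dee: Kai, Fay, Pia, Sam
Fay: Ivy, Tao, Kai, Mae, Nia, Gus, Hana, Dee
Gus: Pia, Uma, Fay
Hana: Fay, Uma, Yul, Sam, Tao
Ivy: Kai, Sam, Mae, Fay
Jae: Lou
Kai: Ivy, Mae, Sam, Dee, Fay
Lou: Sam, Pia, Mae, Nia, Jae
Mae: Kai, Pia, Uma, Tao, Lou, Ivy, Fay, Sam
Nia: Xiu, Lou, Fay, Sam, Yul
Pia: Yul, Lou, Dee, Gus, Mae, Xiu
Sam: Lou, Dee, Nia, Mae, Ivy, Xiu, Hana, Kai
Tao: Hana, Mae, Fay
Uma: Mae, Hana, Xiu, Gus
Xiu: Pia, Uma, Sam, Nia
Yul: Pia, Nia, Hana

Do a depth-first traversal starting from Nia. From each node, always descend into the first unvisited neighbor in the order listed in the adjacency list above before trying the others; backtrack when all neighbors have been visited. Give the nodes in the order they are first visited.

Nia, Xiu, Pia, Yul, Hana, Fay, Ivy, Kai, Mae, Uma, Gus, Tao, Lou, Sam, Dee, Jae

Visit Nia
Nia → Xiu
Xiu → Pia
Pia → Yul
Yul → Hana
Hana → Fay
Fay → Ivy
Ivy → Kai
Kai → Mae
Mae → Uma
Uma → Gus
Mae → Tao
Mae → Lou
Lou → Sam
Sam → Dee
Lou → Jae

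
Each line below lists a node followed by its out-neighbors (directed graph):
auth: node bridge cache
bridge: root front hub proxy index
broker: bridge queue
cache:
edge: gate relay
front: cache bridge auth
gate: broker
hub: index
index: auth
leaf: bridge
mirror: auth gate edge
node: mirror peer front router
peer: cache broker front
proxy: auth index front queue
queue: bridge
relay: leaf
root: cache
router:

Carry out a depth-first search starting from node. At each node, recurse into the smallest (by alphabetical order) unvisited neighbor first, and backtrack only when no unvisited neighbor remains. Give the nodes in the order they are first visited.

node → front → auth → bridge → hub → index → proxy → queue → root → cache → mirror → edge → gate → broker → relay → leaf → peer → router

Visit node
node → front
front → auth
auth → bridge
bridge → hub
hub → index
bridge → proxy
proxy → queue
bridge → root
root → cache
node → mirror
mirror → edge
edge → gate
gate → broker
edge → relay
relay → leaf
node → peer
node → router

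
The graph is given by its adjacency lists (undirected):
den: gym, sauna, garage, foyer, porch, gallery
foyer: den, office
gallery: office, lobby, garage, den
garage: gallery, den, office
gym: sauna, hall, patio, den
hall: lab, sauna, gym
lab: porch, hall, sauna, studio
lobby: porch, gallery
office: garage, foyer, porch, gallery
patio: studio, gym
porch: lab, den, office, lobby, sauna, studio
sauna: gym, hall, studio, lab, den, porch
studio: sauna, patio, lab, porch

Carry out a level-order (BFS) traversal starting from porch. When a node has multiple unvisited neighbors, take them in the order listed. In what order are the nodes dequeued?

porch lab den office lobby sauna studio hall gym garage foyer gallery patio

Visit porch; enqueue lab, den, office, lobby, sauna, studio → queue [lab, den, office, lobby, sauna, studio]
Visit lab; enqueue hall → queue [den, office, lobby, sauna, studio, hall]
Visit den; enqueue gym, garage, foyer, gallery → queue [office, lobby, sauna, studio, hall, gym, garage, foyer, gallery]
Visit office → queue [lobby, sauna, studio, hall, gym, garage, foyer, gallery]
Visit lobby → queue [sauna, studio, hall, gym, garage, foyer, gallery]
Visit sauna → queue [studio, hall, gym, garage, foyer, gallery]
Visit studio; enqueue patio → queue [hall, gym, garage, foyer, gallery, patio]
Visit hall → queue [gym, garage, foyer, gallery, patio]
Visit gym → queue [garage, foyer, gallery, patio]
Visit garage → queue [foyer, gallery, patio]
Visit foyer → queue [gallery, patio]
Visit gallery → queue [patio]
Visit patio → queue []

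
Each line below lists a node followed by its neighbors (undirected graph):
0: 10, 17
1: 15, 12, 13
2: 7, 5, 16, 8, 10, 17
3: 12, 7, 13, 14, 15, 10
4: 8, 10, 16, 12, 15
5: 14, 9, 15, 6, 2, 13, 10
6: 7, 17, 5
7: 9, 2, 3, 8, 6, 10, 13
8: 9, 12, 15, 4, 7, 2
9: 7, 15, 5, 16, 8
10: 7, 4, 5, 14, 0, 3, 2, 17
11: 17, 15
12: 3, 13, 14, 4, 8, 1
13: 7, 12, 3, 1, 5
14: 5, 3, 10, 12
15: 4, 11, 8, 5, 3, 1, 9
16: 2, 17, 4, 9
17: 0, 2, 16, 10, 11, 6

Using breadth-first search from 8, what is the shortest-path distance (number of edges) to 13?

Level 0: 8
Level 1: 2, 4, 7, 9, 12, 15
Level 2: 1, 3, 5, 6, 10, 11, 13, 14, 16, 17
Level 3: 0
13 first appears at level 2.

2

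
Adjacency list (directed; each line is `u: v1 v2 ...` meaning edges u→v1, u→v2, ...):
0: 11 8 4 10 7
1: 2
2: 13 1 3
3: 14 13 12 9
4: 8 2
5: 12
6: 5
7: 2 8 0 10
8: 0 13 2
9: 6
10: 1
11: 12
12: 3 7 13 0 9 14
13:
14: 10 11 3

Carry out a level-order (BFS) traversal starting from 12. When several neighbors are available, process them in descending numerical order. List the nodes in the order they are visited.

12, 14, 13, 9, 7, 3, 0, 11, 10, 6, 8, 2, 4, 1, 5

Visit 12; enqueue 14, 13, 9, 7, 3, 0 → queue [14, 13, 9, 7, 3, 0]
Visit 14; enqueue 11, 10 → queue [13, 9, 7, 3, 0, 11, 10]
Visit 13 → queue [9, 7, 3, 0, 11, 10]
Visit 9; enqueue 6 → queue [7, 3, 0, 11, 10, 6]
Visit 7; enqueue 8, 2 → queue [3, 0, 11, 10, 6, 8, 2]
Visit 3 → queue [0, 11, 10, 6, 8, 2]
Visit 0; enqueue 4 → queue [11, 10, 6, 8, 2, 4]
Visit 11 → queue [10, 6, 8, 2, 4]
Visit 10; enqueue 1 → queue [6, 8, 2, 4, 1]
Visit 6; enqueue 5 → queue [8, 2, 4, 1, 5]
Visit 8 → queue [2, 4, 1, 5]
Visit 2 → queue [4, 1, 5]
Visit 4 → queue [1, 5]
Visit 1 → queue [5]
Visit 5 → queue []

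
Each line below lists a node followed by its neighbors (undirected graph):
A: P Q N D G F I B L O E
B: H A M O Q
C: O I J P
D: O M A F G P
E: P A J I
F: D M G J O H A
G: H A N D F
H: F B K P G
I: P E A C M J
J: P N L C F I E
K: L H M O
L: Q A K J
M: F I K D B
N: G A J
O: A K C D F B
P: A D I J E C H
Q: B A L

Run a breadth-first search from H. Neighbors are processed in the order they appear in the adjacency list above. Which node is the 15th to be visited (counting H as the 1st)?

E

Visit H; enqueue F, B, K, P, G → queue [F, B, K, P, G]
Visit F; enqueue D, M, J, O, A → queue [B, K, P, G, D, M, J, O, A]
Visit B; enqueue Q → queue [K, P, G, D, M, J, O, A, Q]
Visit K; enqueue L → queue [P, G, D, M, J, O, A, Q, L]
Visit P; enqueue I, E, C → queue [G, D, M, J, O, A, Q, L, I, E, C]
Visit G; enqueue N → queue [D, M, J, O, A, Q, L, I, E, C, N]
Visit D → queue [M, J, O, A, Q, L, I, E, C, N]
Visit M → queue [J, O, A, Q, L, I, E, C, N]
Visit J → queue [O, A, Q, L, I, E, C, N]
Visit O → queue [A, Q, L, I, E, C, N]
Visit A → queue [Q, L, I, E, C, N]
Visit Q → queue [L, I, E, C, N]
Visit L → queue [I, E, C, N]
Visit I → queue [E, C, N]
Visit E → queue [C, N]
Visit C → queue [N]
Visit N → queue []

Visit order: H, F, B, K, P, G, D, M, J, O, A, Q, L, I, E, C, N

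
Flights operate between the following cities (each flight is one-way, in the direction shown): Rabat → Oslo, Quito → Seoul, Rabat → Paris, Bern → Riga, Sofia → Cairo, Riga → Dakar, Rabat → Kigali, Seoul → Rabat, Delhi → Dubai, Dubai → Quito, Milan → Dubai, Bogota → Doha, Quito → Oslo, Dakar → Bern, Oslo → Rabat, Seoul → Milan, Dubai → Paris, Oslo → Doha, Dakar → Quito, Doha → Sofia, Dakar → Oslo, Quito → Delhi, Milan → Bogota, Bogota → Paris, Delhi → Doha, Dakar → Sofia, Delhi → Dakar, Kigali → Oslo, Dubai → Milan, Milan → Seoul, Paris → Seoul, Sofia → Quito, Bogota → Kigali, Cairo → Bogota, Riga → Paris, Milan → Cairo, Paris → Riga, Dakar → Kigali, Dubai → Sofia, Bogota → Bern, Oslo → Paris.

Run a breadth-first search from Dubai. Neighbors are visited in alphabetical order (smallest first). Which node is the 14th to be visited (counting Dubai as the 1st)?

Kigali

Visit Dubai; enqueue Milan, Paris, Quito, Sofia → queue [Milan, Paris, Quito, Sofia]
Visit Milan; enqueue Bogota, Cairo, Seoul → queue [Paris, Quito, Sofia, Bogota, Cairo, Seoul]
Visit Paris; enqueue Riga → queue [Quito, Sofia, Bogota, Cairo, Seoul, Riga]
Visit Quito; enqueue Delhi, Oslo → queue [Sofia, Bogota, Cairo, Seoul, Riga, Delhi, Oslo]
Visit Sofia → queue [Bogota, Cairo, Seoul, Riga, Delhi, Oslo]
Visit Bogota; enqueue Bern, Doha, Kigali → queue [Cairo, Seoul, Riga, Delhi, Oslo, Bern, Doha, Kigali]
Visit Cairo → queue [Seoul, Riga, Delhi, Oslo, Bern, Doha, Kigali]
Visit Seoul; enqueue Rabat → queue [Riga, Delhi, Oslo, Bern, Doha, Kigali, Rabat]
Visit Riga; enqueue Dakar → queue [Delhi, Oslo, Bern, Doha, Kigali, Rabat, Dakar]
Visit Delhi → queue [Oslo, Bern, Doha, Kigali, Rabat, Dakar]
Visit Oslo → queue [Bern, Doha, Kigali, Rabat, Dakar]
Visit Bern → queue [Doha, Kigali, Rabat, Dakar]
Visit Doha → queue [Kigali, Rabat, Dakar]
Visit Kigali → queue [Rabat, Dakar]
Visit Rabat → queue [Dakar]
Visit Dakar → queue []

Visit order: Dubai, Milan, Paris, Quito, Sofia, Bogota, Cairo, Seoul, Riga, Delhi, Oslo, Bern, Doha, Kigali, Rabat, Dakar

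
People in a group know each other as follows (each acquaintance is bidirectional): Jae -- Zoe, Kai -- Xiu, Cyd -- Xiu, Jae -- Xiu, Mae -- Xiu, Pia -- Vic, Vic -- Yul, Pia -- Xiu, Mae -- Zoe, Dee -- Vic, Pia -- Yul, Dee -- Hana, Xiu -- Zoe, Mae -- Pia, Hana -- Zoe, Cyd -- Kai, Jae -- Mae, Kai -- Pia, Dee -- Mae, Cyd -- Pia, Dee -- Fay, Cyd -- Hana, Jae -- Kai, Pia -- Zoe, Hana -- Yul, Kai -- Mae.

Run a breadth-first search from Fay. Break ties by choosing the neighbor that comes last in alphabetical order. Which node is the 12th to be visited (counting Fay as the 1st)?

Visit Fay; enqueue Dee → queue [Dee]
Visit Dee; enqueue Vic, Mae, Hana → queue [Vic, Mae, Hana]
Visit Vic; enqueue Yul, Pia → queue [Mae, Hana, Yul, Pia]
Visit Mae; enqueue Zoe, Xiu, Kai, Jae → queue [Hana, Yul, Pia, Zoe, Xiu, Kai, Jae]
Visit Hana; enqueue Cyd → queue [Yul, Pia, Zoe, Xiu, Kai, Jae, Cyd]
Visit Yul → queue [Pia, Zoe, Xiu, Kai, Jae, Cyd]
Visit Pia → queue [Zoe, Xiu, Kai, Jae, Cyd]
Visit Zoe → queue [Xiu, Kai, Jae, Cyd]
Visit Xiu → queue [Kai, Jae, Cyd]
Visit Kai → queue [Jae, Cyd]
Visit Jae → queue [Cyd]
Visit Cyd → queue []

Visit order: Fay, Dee, Vic, Mae, Hana, Yul, Pia, Zoe, Xiu, Kai, Jae, Cyd

Cyd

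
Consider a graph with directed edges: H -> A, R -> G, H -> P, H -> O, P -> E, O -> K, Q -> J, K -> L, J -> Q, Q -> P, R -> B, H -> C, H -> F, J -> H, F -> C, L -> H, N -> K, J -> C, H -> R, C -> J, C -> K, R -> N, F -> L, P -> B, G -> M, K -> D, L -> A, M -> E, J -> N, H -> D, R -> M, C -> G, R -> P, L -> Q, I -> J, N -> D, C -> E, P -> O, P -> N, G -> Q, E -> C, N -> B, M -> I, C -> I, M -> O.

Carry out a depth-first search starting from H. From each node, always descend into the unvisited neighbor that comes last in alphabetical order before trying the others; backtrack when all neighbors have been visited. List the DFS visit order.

H -> R -> P -> O -> K -> L -> Q -> J -> N -> D -> B -> C -> I -> G -> M -> E -> A -> F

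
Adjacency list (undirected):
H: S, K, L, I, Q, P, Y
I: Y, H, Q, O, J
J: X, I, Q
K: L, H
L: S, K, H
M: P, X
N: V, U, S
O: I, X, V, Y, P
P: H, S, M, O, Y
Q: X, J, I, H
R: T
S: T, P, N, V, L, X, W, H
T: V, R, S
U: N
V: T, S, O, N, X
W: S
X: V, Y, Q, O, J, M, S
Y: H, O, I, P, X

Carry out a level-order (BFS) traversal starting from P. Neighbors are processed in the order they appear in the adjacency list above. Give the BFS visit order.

P, H, S, M, O, Y, K, L, I, Q, T, N, V, X, W, J, R, U

Visit P; enqueue H, S, M, O, Y → queue [H, S, M, O, Y]
Visit H; enqueue K, L, I, Q → queue [S, M, O, Y, K, L, I, Q]
Visit S; enqueue T, N, V, X, W → queue [M, O, Y, K, L, I, Q, T, N, V, X, W]
Visit M → queue [O, Y, K, L, I, Q, T, N, V, X, W]
Visit O → queue [Y, K, L, I, Q, T, N, V, X, W]
Visit Y → queue [K, L, I, Q, T, N, V, X, W]
Visit K → queue [L, I, Q, T, N, V, X, W]
Visit L → queue [I, Q, T, N, V, X, W]
Visit I; enqueue J → queue [Q, T, N, V, X, W, J]
Visit Q → queue [T, N, V, X, W, J]
Visit T; enqueue R → queue [N, V, X, W, J, R]
Visit N; enqueue U → queue [V, X, W, J, R, U]
Visit V → queue [X, W, J, R, U]
Visit X → queue [W, J, R, U]
Visit W → queue [J, R, U]
Visit J → queue [R, U]
Visit R → queue [U]
Visit U → queue []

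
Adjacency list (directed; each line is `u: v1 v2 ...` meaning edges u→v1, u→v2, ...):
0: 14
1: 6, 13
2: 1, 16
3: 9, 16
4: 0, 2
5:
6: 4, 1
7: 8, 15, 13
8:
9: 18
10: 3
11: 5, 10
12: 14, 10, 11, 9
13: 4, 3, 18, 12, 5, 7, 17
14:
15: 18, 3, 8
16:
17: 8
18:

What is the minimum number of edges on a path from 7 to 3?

2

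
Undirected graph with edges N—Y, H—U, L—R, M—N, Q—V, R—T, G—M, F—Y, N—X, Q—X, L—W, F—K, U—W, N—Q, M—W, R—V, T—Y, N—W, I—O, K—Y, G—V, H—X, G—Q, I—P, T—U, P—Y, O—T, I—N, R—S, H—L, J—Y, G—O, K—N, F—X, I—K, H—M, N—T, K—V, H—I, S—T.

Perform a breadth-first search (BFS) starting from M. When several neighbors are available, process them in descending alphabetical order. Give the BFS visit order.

M, W, N, H, G, U, L, Y, X, T, Q, K, I, V, O, R, P, J, F, S

Visit M; enqueue W, N, H, G → queue [W, N, H, G]
Visit W; enqueue U, L → queue [N, H, G, U, L]
Visit N; enqueue Y, X, T, Q, K, I → queue [H, G, U, L, Y, X, T, Q, K, I]
Visit H → queue [G, U, L, Y, X, T, Q, K, I]
Visit G; enqueue V, O → queue [U, L, Y, X, T, Q, K, I, V, O]
Visit U → queue [L, Y, X, T, Q, K, I, V, O]
Visit L; enqueue R → queue [Y, X, T, Q, K, I, V, O, R]
Visit Y; enqueue P, J, F → queue [X, T, Q, K, I, V, O, R, P, J, F]
Visit X → queue [T, Q, K, I, V, O, R, P, J, F]
Visit T; enqueue S → queue [Q, K, I, V, O, R, P, J, F, S]
Visit Q → queue [K, I, V, O, R, P, J, F, S]
Visit K → queue [I, V, O, R, P, J, F, S]
Visit I → queue [V, O, R, P, J, F, S]
Visit V → queue [O, R, P, J, F, S]
Visit O → queue [R, P, J, F, S]
Visit R → queue [P, J, F, S]
Visit P → queue [J, F, S]
Visit J → queue [F, S]
Visit F → queue [S]
Visit S → queue []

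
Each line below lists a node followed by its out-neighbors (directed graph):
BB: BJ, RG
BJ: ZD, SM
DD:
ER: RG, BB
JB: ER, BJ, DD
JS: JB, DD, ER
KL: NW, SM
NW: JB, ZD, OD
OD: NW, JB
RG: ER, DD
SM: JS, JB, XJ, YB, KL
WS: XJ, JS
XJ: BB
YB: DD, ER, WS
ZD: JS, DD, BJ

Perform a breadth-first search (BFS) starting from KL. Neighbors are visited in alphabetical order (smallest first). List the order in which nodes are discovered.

KL, NW, SM, JB, OD, ZD, JS, XJ, YB, BJ, DD, ER, BB, WS, RG

Visit KL; enqueue NW, SM → queue [NW, SM]
Visit NW; enqueue JB, OD, ZD → queue [SM, JB, OD, ZD]
Visit SM; enqueue JS, XJ, YB → queue [JB, OD, ZD, JS, XJ, YB]
Visit JB; enqueue BJ, DD, ER → queue [OD, ZD, JS, XJ, YB, BJ, DD, ER]
Visit OD → queue [ZD, JS, XJ, YB, BJ, DD, ER]
Visit ZD → queue [JS, XJ, YB, BJ, DD, ER]
Visit JS → queue [XJ, YB, BJ, DD, ER]
Visit XJ; enqueue BB → queue [YB, BJ, DD, ER, BB]
Visit YB; enqueue WS → queue [BJ, DD, ER, BB, WS]
Visit BJ → queue [DD, ER, BB, WS]
Visit DD → queue [ER, BB, WS]
Visit ER; enqueue RG → queue [BB, WS, RG]
Visit BB → queue [WS, RG]
Visit WS → queue [RG]
Visit RG → queue []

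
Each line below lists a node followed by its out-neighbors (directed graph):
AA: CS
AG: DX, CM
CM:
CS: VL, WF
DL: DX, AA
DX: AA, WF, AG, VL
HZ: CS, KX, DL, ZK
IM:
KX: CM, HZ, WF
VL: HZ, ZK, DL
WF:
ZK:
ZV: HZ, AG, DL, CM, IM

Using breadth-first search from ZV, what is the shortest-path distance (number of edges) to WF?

3

Level 0: ZV
Level 1: AG, CM, DL, HZ, IM
Level 2: AA, CS, DX, KX, ZK
Level 3: VL, WF
WF first appears at level 3.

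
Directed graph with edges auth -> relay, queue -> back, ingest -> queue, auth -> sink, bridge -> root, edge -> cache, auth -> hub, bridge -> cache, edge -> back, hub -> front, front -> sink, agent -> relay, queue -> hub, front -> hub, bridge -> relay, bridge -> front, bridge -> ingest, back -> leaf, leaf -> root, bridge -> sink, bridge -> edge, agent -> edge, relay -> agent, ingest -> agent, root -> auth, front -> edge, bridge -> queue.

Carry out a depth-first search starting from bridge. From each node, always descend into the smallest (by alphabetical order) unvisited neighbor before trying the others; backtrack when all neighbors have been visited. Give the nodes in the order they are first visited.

bridge, cache, edge, back, leaf, root, auth, hub, front, sink, relay, agent, ingest, queue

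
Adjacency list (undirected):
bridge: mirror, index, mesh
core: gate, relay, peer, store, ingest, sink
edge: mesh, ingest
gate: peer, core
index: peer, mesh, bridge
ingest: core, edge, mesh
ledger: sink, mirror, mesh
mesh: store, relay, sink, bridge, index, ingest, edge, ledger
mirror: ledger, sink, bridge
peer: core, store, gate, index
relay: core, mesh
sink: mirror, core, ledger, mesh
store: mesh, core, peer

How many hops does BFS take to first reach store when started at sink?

Level 0: sink
Level 1: core, ledger, mesh, mirror
Level 2: bridge, edge, gate, index, ingest, peer, relay, store
store first appears at level 2.

2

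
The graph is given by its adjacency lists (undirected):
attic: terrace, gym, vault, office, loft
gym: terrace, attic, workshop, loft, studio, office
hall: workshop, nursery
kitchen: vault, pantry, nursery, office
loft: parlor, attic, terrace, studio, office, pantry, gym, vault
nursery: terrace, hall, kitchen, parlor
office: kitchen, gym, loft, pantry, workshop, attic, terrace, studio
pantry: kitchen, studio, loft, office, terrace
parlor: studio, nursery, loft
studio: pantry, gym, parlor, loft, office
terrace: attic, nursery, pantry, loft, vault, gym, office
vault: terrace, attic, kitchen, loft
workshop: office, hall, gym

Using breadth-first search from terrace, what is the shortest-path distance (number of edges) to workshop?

2

Level 0: terrace
Level 1: attic, gym, loft, nursery, office, pantry, vault
Level 2: hall, kitchen, parlor, studio, workshop
workshop first appears at level 2.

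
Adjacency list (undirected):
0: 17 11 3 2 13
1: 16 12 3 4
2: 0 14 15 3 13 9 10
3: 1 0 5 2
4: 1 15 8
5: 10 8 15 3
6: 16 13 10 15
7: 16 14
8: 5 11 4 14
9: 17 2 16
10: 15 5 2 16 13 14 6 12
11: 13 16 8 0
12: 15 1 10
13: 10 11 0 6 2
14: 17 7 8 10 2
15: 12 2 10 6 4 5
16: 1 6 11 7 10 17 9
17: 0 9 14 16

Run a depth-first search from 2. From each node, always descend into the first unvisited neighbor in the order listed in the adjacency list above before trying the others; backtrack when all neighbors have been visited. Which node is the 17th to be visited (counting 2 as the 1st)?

7

Visit 2
2 → 0
0 → 17
17 → 9
9 → 16
16 → 1
1 → 12
12 → 15
15 → 10
10 → 5
5 → 8
8 → 11
11 → 13
13 → 6
8 → 4
8 → 14
14 → 7
5 → 3

Visit order: 2, 0, 17, 9, 16, 1, 12, 15, 10, 5, 8, 11, 13, 6, 4, 14, 7, 3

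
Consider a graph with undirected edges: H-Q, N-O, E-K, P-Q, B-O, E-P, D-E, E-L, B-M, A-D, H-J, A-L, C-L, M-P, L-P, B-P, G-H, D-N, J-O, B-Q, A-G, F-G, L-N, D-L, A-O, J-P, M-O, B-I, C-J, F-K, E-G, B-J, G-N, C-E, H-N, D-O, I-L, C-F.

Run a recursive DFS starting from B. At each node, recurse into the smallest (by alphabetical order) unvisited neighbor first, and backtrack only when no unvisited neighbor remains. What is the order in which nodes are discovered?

B → I → L → A → D → E → C → F → G → H → J → O → M → P → Q → N → K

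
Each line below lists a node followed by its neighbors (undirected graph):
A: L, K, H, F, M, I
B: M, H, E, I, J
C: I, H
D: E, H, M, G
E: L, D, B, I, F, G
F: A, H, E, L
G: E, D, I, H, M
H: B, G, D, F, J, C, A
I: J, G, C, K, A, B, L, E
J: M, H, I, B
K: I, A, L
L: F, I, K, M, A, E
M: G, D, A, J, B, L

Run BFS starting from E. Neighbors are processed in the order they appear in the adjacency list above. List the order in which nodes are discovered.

Visit E; enqueue L, D, B, I, F, G → queue [L, D, B, I, F, G]
Visit L; enqueue K, M, A → queue [D, B, I, F, G, K, M, A]
Visit D; enqueue H → queue [B, I, F, G, K, M, A, H]
Visit B; enqueue J → queue [I, F, G, K, M, A, H, J]
Visit I; enqueue C → queue [F, G, K, M, A, H, J, C]
Visit F → queue [G, K, M, A, H, J, C]
Visit G → queue [K, M, A, H, J, C]
Visit K → queue [M, A, H, J, C]
Visit M → queue [A, H, J, C]
Visit A → queue [H, J, C]
Visit H → queue [J, C]
Visit J → queue [C]
Visit C → queue []

E, L, D, B, I, F, G, K, M, A, H, J, C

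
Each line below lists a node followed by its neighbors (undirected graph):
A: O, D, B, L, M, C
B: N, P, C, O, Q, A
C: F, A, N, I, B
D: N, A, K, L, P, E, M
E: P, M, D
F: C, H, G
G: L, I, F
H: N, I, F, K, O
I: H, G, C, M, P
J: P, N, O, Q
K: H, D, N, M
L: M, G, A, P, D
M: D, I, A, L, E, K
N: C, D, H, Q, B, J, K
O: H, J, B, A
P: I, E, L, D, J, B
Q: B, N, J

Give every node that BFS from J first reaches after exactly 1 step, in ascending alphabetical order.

N, O, P, Q

Level 0: J
Level 1: N, O, P, Q
Level 2: A, B, C, D, E, H, I, K, L
Level 3: F, G, M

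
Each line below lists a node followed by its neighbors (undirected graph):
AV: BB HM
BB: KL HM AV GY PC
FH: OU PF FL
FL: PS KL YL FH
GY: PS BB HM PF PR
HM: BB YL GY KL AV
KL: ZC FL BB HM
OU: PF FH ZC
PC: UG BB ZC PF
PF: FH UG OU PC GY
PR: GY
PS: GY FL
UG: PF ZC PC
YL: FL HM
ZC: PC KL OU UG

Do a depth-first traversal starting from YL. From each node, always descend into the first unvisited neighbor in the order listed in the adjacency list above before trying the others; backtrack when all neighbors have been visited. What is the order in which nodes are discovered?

Visit YL
YL → FL
FL → PS
PS → GY
GY → BB
BB → KL
KL → ZC
ZC → PC
PC → UG
UG → PF
PF → FH
FH → OU
KL → HM
HM → AV
GY → PR

YL FL PS GY BB KL ZC PC UG PF FH OU HM AV PR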